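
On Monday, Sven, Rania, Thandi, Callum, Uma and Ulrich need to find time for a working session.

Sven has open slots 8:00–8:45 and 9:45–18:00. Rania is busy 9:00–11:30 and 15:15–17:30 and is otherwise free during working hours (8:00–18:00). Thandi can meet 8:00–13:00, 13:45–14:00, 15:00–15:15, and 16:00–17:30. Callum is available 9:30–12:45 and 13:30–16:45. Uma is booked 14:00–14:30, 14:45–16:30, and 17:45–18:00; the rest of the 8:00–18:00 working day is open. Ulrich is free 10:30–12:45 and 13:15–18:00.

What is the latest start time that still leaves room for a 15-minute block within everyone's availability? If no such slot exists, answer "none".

Rania free within 08:00–18:00: 08:00–09:00, 11:30–15:15, 17:30–18:00.
Uma free within 08:00–18:00: 08:00–14:00, 14:30–14:45, 16:30–17:45.
Sven ∩ Rania: 08:00–08:45, 11:30–15:15, 17:30–18:00.
Sven ∩ Rania ∩ Thandi: 08:00–08:45, 11:30–13:00, 13:45–14:00, 15:00–15:15.
Sven ∩ Rania ∩ Thandi ∩ Callum: 11:30–12:45, 13:45–14:00, 15:00–15:15.
Sven ∩ Rania ∩ Thandi ∩ Callum ∩ Uma: 11:30–12:45, 13:45–14:00.
Sven ∩ Rania ∩ Thandi ∩ Callum ∩ Uma ∩ Ulrich: 11:30–12:45, 13:45–14:00.
Windows ≥ 15 min: 11:30–12:45, 13:45–14:00.
Latest start in the last window 13:45–14:00 is 14:00 − 15 min = 13:45.

13:45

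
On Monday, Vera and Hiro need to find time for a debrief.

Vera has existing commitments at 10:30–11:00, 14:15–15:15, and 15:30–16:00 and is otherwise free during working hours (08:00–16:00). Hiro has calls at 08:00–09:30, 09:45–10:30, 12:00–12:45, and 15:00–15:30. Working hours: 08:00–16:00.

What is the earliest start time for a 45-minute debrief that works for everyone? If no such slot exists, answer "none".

11:00

Vera free within 08:00–16:00: 08:00–10:30, 11:00–14:15, 15:15–15:30.
Hiro free within 08:00–16:00: 09:30–09:45, 10:30–12:00, 12:45–15:00, 15:30–16:00.
Vera ∩ Hiro: 09:30–09:45, 11:00–12:00, 12:45–14:15.
Windows ≥ 45 min: 11:00–12:00, 12:45–14:15.
Earliest such window starts at 11:00.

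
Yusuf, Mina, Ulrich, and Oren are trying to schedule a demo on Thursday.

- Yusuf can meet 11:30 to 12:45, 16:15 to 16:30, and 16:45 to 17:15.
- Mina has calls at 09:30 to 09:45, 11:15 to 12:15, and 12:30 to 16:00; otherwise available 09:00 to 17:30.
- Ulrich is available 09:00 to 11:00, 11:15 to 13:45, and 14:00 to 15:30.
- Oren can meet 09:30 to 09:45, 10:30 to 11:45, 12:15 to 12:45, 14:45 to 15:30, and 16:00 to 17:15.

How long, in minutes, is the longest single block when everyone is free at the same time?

Mina free within 09:00–17:30: 09:00–09:30, 09:45–11:15, 12:15–12:30, 16:00–17:30.
Yusuf ∩ Mina: 12:15–12:30, 16:15–16:30, 16:45–17:15.
Yusuf ∩ Mina ∩ Ulrich: 12:15–12:30.
Yusuf ∩ Mina ∩ Ulrich ∩ Oren: 12:15–12:30.
Single common window of 15 minutes.

15 minutes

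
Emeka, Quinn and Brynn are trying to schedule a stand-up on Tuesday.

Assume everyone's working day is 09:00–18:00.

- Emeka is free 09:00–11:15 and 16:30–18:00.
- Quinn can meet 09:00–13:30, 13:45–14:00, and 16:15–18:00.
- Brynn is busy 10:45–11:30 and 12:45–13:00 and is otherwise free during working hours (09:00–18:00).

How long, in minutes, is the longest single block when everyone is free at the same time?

Brynn free within 09:00–18:00: 09:00–10:45, 11:30–12:45, 13:00–18:00.
Emeka ∩ Quinn: 09:00–11:15, 16:30–18:00.
Emeka ∩ Quinn ∩ Brynn: 09:00–10:45, 16:30–18:00.
Common window lengths: 105, 90 min; longest is 105.

105 minutes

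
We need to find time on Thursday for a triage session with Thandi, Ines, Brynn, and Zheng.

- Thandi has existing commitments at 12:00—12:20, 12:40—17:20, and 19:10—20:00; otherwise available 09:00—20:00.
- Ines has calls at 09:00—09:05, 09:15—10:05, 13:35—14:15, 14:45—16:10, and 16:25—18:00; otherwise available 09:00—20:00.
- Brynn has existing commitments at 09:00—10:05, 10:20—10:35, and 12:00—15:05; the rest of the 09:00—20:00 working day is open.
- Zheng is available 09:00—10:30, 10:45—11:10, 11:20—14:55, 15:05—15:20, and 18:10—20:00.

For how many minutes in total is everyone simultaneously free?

140 minutes

Thandi free within 09:00–20:00: 09:00–12:00, 12:20–12:40, 17:20–19:10.
Ines free within 09:00–20:00: 09:05–09:15, 10:05–13:35, 14:15–14:45, 16:10–16:25, 18:00–20:00.
Brynn free within 09:00–20:00: 10:05–10:20, 10:35–12:00, 15:05–20:00.
Thandi ∩ Ines: 09:05–09:15, 10:05–12:00, 12:20–12:40, 18:00–19:10.
Thandi ∩ Ines ∩ Brynn: 10:05–10:20, 10:35–12:00, 18:00–19:10.
Thandi ∩ Ines ∩ Brynn ∩ Zheng: 10:05–10:20, 10:45–11:10, 11:20–12:00, 18:10–19:10.
Total common minutes: 15 + 25 + 40 + 60 = 140.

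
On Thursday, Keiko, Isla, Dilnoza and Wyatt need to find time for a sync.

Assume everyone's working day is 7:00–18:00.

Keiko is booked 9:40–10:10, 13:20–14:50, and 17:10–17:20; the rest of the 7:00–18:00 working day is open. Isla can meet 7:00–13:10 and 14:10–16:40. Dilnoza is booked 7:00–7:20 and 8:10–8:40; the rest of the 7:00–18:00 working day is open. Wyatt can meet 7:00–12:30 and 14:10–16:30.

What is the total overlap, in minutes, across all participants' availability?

Keiko free within 07:00–18:00: 07:00–09:40, 10:10–13:20, 14:50–17:10, 17:20–18:00.
Dilnoza free within 07:00–18:00: 07:20–08:10, 08:40–18:00.
Keiko ∩ Isla: 07:00–09:40, 10:10–13:10, 14:50–16:40.
Keiko ∩ Isla ∩ Dilnoza: 07:20–08:10, 08:40–09:40, 10:10–13:10, 14:50–16:40.
Keiko ∩ Isla ∩ Dilnoza ∩ Wyatt: 07:20–08:10, 08:40–09:40, 10:10–12:30, 14:50–16:30.
Total common minutes: 50 + 60 + 140 + 100 = 350.

350 minutes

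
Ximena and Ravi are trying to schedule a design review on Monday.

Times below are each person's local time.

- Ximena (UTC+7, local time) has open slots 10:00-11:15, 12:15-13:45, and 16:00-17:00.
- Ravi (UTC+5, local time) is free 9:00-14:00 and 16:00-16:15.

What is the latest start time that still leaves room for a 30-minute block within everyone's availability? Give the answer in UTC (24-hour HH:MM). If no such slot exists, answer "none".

06:15

Ximena → UTC: 03:00–04:15, 05:15–06:45, 09:00–10:00.
Ravi → UTC: 04:00–09:00, 11:00–11:15.
Ximena ∩ Ravi: 04:00–04:15, 05:15–06:45.
Windows ≥ 30 min: 05:15–06:45.
Latest start in the last window 05:15–06:45 is 06:45 − 30 min = 06:15.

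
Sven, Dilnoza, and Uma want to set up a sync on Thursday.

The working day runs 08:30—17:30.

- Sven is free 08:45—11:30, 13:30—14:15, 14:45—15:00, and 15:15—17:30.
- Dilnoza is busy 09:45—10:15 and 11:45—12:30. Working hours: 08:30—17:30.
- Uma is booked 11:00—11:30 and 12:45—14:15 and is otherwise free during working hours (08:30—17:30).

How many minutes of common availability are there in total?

Dilnoza free within 08:30–17:30: 08:30–09:45, 10:15–11:45, 12:30–17:30.
Uma free within 08:30–17:30: 08:30–11:00, 11:30–12:45, 14:15–17:30.
Sven ∩ Dilnoza: 08:45–09:45, 10:15–11:30, 13:30–14:15, 14:45–15:00, 15:15–17:30.
Sven ∩ Dilnoza ∩ Uma: 08:45–09:45, 10:15–11:00, 14:45–15:00, 15:15–17:30.
Total common minutes: 60 + 45 + 15 + 135 = 255.

255 minutes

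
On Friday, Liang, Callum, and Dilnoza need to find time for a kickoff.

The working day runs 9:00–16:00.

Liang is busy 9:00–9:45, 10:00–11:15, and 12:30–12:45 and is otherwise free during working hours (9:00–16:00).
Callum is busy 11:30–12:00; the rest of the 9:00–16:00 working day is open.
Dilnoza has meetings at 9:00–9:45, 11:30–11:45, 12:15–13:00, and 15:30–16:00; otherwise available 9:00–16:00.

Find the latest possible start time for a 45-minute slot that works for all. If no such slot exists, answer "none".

14:45

Liang free within 09:00–16:00: 09:45–10:00, 11:15–12:30, 12:45–16:00.
Callum free within 09:00–16:00: 09:00–11:30, 12:00–16:00.
Dilnoza free within 09:00–16:00: 09:45–11:30, 11:45–12:15, 13:00–15:30.
Liang ∩ Callum: 09:45–10:00, 11:15–11:30, 12:00–12:30, 12:45–16:00.
Liang ∩ Callum ∩ Dilnoza: 09:45–10:00, 11:15–11:30, 12:00–12:15, 13:00–15:30.
Windows ≥ 45 min: 13:00–15:30.
Latest start in the last window 13:00–15:30 is 15:30 − 45 min = 14:45.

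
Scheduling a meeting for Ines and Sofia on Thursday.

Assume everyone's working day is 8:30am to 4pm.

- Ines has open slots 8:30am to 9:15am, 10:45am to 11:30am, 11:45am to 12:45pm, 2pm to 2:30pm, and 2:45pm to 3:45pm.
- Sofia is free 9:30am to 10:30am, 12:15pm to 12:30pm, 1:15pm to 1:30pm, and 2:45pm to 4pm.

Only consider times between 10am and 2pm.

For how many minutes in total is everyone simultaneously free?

15 minutes

Ines ∩ Sofia: 12:15–12:30, 14:45–15:45.
Restricted to 10:00–14:00: 12:15–12:30.
Total common minutes: 15.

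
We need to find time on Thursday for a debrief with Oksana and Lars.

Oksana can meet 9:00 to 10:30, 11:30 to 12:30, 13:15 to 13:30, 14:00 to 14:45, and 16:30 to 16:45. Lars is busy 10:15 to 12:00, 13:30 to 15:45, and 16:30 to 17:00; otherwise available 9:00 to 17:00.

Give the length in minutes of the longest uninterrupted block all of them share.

Lars free within 09:00–17:00: 09:00–10:15, 12:00–13:30, 15:45–16:30.
Oksana ∩ Lars: 09:00–10:15, 12:00–12:30, 13:15–13:30.
Common window lengths: 75, 30, 15 min; longest is 75.

75 minutes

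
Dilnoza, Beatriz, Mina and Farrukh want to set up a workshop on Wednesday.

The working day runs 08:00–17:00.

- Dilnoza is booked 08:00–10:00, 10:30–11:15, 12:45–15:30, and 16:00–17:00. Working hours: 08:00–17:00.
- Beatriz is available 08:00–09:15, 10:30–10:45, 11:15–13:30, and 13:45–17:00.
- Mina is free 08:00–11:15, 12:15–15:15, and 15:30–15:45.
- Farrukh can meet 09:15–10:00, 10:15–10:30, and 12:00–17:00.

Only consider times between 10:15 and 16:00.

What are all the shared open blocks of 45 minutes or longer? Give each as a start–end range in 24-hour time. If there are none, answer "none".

none

Dilnoza free within 08:00–17:00: 10:00–10:30, 11:15–12:45, 15:30–16:00.
Dilnoza ∩ Beatriz: 11:15–12:45, 15:30–16:00.
Dilnoza ∩ Beatriz ∩ Mina: 12:15–12:45, 15:30–15:45.
Dilnoza ∩ Beatriz ∩ Mina ∩ Farrukh: 12:15–12:45, 15:30–15:45.
Restricted to 10:15–16:00: 12:15–12:45, 15:30–15:45.
Windows ≥ 45 min: (none).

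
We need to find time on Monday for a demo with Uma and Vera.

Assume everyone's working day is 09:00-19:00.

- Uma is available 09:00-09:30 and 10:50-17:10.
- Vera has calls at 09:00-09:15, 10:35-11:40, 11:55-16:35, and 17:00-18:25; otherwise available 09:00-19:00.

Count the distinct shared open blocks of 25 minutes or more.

1

Vera free within 09:00–19:00: 09:15–10:35, 11:40–11:55, 16:35–17:00, 18:25–19:00.
Uma ∩ Vera: 09:15–09:30, 11:40–11:55, 16:35–17:00.
Windows ≥ 25 min: 16:35–17:00.
That's 1 window.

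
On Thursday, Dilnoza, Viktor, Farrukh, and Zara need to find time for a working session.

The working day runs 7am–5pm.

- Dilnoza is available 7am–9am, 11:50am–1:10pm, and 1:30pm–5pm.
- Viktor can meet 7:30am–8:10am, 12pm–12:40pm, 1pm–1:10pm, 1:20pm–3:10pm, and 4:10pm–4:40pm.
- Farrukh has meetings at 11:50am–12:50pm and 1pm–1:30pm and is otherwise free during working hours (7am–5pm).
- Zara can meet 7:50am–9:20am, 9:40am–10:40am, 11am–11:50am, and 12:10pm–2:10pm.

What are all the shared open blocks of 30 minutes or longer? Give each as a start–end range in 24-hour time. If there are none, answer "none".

Farrukh free within 07:00–17:00: 07:00–11:50, 12:50–13:00, 13:30–17:00.
Dilnoza ∩ Viktor: 07:30–08:10, 12:00–12:40, 13:00–13:10, 13:30–15:10, 16:10–16:40.
Dilnoza ∩ Viktor ∩ Farrukh: 07:30–08:10, 13:30–15:10, 16:10–16:40.
Dilnoza ∩ Viktor ∩ Farrukh ∩ Zara: 07:50–08:10, 13:30–14:10.
Windows ≥ 30 min: 13:30–14:10.

13:30–14:10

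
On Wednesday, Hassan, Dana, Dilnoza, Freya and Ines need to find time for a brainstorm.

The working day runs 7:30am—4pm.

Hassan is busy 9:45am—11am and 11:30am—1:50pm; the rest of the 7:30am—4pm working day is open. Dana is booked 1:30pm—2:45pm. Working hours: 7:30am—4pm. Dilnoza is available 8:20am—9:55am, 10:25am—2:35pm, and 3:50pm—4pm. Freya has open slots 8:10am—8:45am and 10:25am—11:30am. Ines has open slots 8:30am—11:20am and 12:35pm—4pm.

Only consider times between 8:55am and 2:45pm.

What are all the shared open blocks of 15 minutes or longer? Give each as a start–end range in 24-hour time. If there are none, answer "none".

Hassan free within 07:30–16:00: 07:30–09:45, 11:00–11:30, 13:50–16:00.
Dana free within 07:30–16:00: 07:30–13:30, 14:45–16:00.
Hassan ∩ Dana: 07:30–09:45, 11:00–11:30, 14:45–16:00.
Hassan ∩ Dana ∩ Dilnoza: 08:20–09:45, 11:00–11:30, 15:50–16:00.
Hassan ∩ Dana ∩ Dilnoza ∩ Freya: 08:20–08:45, 11:00–11:30.
Hassan ∩ Dana ∩ Dilnoza ∩ Freya ∩ Ines: 08:30–08:45, 11:00–11:20.
Restricted to 08:55–14:45: 11:00–11:20.
Windows ≥ 15 min: 11:00–11:20.

11:00–11:20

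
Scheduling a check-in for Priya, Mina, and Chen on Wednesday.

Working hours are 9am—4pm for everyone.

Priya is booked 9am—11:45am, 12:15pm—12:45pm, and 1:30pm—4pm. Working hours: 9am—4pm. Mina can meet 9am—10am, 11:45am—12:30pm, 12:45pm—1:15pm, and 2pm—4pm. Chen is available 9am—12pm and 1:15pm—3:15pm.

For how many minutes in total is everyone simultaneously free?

15 minutes

Priya free within 09:00–16:00: 11:45–12:15, 12:45–13:30.
Priya ∩ Mina: 11:45–12:15, 12:45–13:15.
Priya ∩ Mina ∩ Chen: 11:45–12:00.
Total common minutes: 15.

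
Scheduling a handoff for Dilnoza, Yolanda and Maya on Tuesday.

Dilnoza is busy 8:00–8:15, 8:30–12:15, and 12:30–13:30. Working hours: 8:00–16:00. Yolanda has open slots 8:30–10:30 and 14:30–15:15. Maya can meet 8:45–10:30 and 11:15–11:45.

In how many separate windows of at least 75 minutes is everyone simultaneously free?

Dilnoza free within 08:00–16:00: 08:15–08:30, 12:15–12:30, 13:30–16:00.
Dilnoza ∩ Yolanda: 14:30–15:15.
Dilnoza ∩ Yolanda ∩ Maya: (none).
Windows ≥ 75 min: (none).
That's 0 windows.

0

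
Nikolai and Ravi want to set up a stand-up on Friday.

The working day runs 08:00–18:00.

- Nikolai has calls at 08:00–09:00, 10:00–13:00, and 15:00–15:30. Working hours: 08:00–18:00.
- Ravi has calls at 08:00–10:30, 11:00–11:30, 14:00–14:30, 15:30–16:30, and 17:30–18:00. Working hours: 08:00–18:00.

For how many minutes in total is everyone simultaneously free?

150 minutes

Nikolai free within 08:00–18:00: 09:00–10:00, 13:00–15:00, 15:30–18:00.
Ravi free within 08:00–18:00: 10:30–11:00, 11:30–14:00, 14:30–15:30, 16:30–17:30.
Nikolai ∩ Ravi: 13:00–14:00, 14:30–15:00, 16:30–17:30.
Total common minutes: 60 + 30 + 60 = 150.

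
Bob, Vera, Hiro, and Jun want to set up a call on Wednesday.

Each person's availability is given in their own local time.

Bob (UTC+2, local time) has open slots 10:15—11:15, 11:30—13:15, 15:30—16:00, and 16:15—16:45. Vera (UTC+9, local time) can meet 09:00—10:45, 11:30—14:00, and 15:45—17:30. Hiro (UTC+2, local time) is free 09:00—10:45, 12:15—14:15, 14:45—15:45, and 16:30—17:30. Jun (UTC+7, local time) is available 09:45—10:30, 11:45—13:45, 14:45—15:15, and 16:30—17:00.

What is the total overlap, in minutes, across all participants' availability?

Bob → UTC: 08:15–09:15, 09:30–11:15, 13:30–14:00, 14:15–14:45.
Vera → UTC: 00:00–01:45, 02:30–05:00, 06:45–08:30.
Hiro → UTC: 07:00–08:45, 10:15–12:15, 12:45–13:45, 14:30–15:30.
Jun → UTC: 02:45–03:30, 04:45–06:45, 07:45–08:15, 09:30–10:00.
Bob ∩ Vera: 08:15–08:30.
Bob ∩ Vera ∩ Hiro: 08:15–08:30.
Bob ∩ Vera ∩ Hiro ∩ Jun: (none).
Total common minutes: 0.

0 minutes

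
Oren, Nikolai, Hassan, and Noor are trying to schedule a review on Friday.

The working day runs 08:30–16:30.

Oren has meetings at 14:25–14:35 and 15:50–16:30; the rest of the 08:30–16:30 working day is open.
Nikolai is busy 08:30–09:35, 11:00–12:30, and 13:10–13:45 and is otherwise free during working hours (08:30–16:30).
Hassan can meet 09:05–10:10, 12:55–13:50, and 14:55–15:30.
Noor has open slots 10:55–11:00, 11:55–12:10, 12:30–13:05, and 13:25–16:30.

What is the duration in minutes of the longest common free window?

Oren free within 08:30–16:30: 08:30–14:25, 14:35–15:50.
Nikolai free within 08:30–16:30: 09:35–11:00, 12:30–13:10, 13:45–16:30.
Oren ∩ Nikolai: 09:35–11:00, 12:30–13:10, 13:45–14:25, 14:35–15:50.
Oren ∩ Nikolai ∩ Hassan: 09:35–10:10, 12:55–13:10, 13:45–13:50, 14:55–15:30.
Oren ∩ Nikolai ∩ Hassan ∩ Noor: 12:55–13:05, 13:45–13:50, 14:55–15:30.
Common window lengths: 10, 5, 35 min; longest is 35.

35 minutes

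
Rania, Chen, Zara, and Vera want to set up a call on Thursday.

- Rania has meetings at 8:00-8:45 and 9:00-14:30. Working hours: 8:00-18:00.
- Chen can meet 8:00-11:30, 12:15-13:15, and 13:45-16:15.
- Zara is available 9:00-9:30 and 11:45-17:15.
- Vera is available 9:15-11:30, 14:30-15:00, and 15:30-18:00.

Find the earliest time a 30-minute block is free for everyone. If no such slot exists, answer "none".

Rania free within 08:00–18:00: 08:45–09:00, 14:30–18:00.
Rania ∩ Chen: 08:45–09:00, 14:30–16:15.
Rania ∩ Chen ∩ Zara: 14:30–16:15.
Rania ∩ Chen ∩ Zara ∩ Vera: 14:30–15:00, 15:30–16:15.
Windows ≥ 30 min: 14:30–15:00, 15:30–16:15.
Earliest such window starts at 14:30.

14:30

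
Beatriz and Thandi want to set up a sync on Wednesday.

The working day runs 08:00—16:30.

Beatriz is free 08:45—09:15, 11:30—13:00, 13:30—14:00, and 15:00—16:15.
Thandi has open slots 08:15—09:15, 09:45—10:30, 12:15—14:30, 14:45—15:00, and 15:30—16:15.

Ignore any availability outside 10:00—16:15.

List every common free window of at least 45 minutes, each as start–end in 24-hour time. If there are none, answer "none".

12:15–13:00, 15:30–16:15

Beatriz ∩ Thandi: 08:45–09:15, 12:15–13:00, 13:30–14:00, 15:30–16:15.
Restricted to 10:00–16:15: 12:15–13:00, 13:30–14:00, 15:30–16:15.
Windows ≥ 45 min: 12:15–13:00, 15:30–16:15.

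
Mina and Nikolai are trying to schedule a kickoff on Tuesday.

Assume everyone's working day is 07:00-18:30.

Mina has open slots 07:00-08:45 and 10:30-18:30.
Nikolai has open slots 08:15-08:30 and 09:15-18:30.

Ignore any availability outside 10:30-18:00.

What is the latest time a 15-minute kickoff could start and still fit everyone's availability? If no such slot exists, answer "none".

Mina ∩ Nikolai: 08:15–08:30, 10:30–18:30.
Restricted to 10:30–18:00: 10:30–18:00.
Windows ≥ 15 min: 10:30–18:00.
Latest start in the last window 10:30–18:00 is 18:00 − 15 min = 17:45.

17:45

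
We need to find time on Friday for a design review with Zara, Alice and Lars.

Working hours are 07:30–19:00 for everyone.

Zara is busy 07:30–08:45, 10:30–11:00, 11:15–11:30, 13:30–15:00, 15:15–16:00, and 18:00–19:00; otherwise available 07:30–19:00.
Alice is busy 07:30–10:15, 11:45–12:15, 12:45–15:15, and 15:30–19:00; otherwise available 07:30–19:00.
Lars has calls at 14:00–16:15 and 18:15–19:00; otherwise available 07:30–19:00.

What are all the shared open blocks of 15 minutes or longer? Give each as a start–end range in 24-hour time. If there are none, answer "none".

10:15–10:30, 11:00–11:15, 11:30–11:45, 12:15–12:45

Zara free within 07:30–19:00: 08:45–10:30, 11:00–11:15, 11:30–13:30, 15:00–15:15, 16:00–18:00.
Alice free within 07:30–19:00: 10:15–11:45, 12:15–12:45, 15:15–15:30.
Lars free within 07:30–19:00: 07:30–14:00, 16:15–18:15.
Zara ∩ Alice: 10:15–10:30, 11:00–11:15, 11:30–11:45, 12:15–12:45.
Zara ∩ Alice ∩ Lars: 10:15–10:30, 11:00–11:15, 11:30–11:45, 12:15–12:45.
Windows ≥ 15 min: 10:15–10:30, 11:00–11:15, 11:30–11:45, 12:15–12:45.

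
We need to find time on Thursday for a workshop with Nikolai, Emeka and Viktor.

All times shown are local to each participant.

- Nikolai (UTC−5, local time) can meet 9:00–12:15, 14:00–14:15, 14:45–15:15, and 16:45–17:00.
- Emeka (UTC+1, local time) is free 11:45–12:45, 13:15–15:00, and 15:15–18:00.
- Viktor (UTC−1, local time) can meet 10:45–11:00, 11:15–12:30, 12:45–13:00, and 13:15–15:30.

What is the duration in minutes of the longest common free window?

Nikolai → UTC: 14:00–17:15, 19:00–19:15, 19:45–20:15, 21:45–22:00.
Emeka → UTC: 10:45–11:45, 12:15–14:00, 14:15–17:00.
Viktor → UTC: 11:45–12:00, 12:15–13:30, 13:45–14:00, 14:15–16:30.
Nikolai ∩ Emeka: 14:15–17:00.
Nikolai ∩ Emeka ∩ Viktor: 14:15–16:30.
Single common window of 135 minutes.

135 minutes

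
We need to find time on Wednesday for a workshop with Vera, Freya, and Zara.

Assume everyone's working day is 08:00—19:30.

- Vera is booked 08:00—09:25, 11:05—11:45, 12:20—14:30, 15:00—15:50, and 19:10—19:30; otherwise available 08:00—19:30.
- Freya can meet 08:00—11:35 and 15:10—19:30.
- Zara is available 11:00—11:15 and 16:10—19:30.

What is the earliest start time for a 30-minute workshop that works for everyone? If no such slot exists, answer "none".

Vera free within 08:00–19:30: 09:25–11:05, 11:45–12:20, 14:30–15:00, 15:50–19:10.
Vera ∩ Freya: 09:25–11:05, 15:50–19:10.
Vera ∩ Freya ∩ Zara: 11:00–11:05, 16:10–19:10.
Windows ≥ 30 min: 16:10–19:10.
Earliest such window starts at 16:10.

16:10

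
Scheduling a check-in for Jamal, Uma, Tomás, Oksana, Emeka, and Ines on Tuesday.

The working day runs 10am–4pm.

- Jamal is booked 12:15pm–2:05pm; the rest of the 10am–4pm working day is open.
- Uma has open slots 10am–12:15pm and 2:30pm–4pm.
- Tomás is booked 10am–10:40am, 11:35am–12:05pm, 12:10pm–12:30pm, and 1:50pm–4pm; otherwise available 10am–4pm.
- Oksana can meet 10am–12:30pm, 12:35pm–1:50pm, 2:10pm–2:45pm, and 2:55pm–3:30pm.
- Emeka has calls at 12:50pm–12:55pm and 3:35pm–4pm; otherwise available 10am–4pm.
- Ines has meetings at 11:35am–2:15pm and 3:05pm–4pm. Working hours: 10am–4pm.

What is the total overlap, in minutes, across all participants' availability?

Jamal free within 10:00–16:00: 10:00–12:15, 14:05–16:00.
Tomás free within 10:00–16:00: 10:40–11:35, 12:05–12:10, 12:30–13:50.
Emeka free within 10:00–16:00: 10:00–12:50, 12:55–15:35.
Ines free within 10:00–16:00: 10:00–11:35, 14:15–15:05.
Jamal ∩ Uma: 10:00–12:15, 14:30–16:00.
Jamal ∩ Uma ∩ Tomás: 10:40–11:35, 12:05–12:10.
Jamal ∩ Uma ∩ Tomás ∩ Oksana: 10:40–11:35, 12:05–12:10.
Jamal ∩ Uma ∩ Tomás ∩ Oksana ∩ Emeka: 10:40–11:35, 12:05–12:10.
Jamal ∩ Uma ∩ Tomás ∩ Oksana ∩ Emeka ∩ Ines: 10:40–11:35.
Total common minutes: 55.

55 minutes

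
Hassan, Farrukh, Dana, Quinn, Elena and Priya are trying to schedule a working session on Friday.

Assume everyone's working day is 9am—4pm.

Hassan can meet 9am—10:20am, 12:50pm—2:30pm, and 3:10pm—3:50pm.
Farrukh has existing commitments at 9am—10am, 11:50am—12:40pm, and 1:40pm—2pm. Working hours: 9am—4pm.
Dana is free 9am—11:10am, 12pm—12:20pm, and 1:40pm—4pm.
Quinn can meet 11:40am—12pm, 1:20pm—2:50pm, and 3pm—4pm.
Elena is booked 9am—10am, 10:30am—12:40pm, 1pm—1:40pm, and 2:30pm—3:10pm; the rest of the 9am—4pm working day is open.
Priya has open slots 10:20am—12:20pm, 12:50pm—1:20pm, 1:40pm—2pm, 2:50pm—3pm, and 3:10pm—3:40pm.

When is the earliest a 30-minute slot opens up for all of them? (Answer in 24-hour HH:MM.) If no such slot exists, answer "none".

15:10

Farrukh free within 09:00–16:00: 10:00–11:50, 12:40–13:40, 14:00–16:00.
Elena free within 09:00–16:00: 10:00–10:30, 12:40–13:00, 13:40–14:30, 15:10–16:00.
Hassan ∩ Farrukh: 10:00–10:20, 12:50–13:40, 14:00–14:30, 15:10–15:50.
Hassan ∩ Farrukh ∩ Dana: 10:00–10:20, 14:00–14:30, 15:10–15:50.
Hassan ∩ Farrukh ∩ Dana ∩ Quinn: 14:00–14:30, 15:10–15:50.
Hassan ∩ Farrukh ∩ Dana ∩ Quinn ∩ Elena: 14:00–14:30, 15:10–15:50.
Hassan ∩ Farrukh ∩ Dana ∩ Quinn ∩ Elena ∩ Priya: 15:10–15:40.
Windows ≥ 30 min: 15:10–15:40.
Earliest such window starts at 15:10.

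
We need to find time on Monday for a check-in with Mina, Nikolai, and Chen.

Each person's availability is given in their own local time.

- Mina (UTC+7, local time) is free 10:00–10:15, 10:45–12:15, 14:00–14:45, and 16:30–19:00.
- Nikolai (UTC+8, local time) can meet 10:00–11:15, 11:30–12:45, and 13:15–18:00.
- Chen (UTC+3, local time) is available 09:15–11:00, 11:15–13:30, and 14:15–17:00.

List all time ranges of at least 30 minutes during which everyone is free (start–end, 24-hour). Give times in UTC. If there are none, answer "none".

Mina → UTC: 03:00–03:15, 03:45–05:15, 07:00–07:45, 09:30–12:00.
Nikolai → UTC: 02:00–03:15, 03:30–04:45, 05:15–10:00.
Chen → UTC: 06:15–08:00, 08:15–10:30, 11:15–14:00.
Mina ∩ Nikolai: 03:00–03:15, 03:45–04:45, 07:00–07:45, 09:30–10:00.
Mina ∩ Nikolai ∩ Chen: 07:00–07:45, 09:30–10:00.
Windows ≥ 30 min: 07:00–07:45, 09:30–10:00.

07:00–07:45, 09:30–10:00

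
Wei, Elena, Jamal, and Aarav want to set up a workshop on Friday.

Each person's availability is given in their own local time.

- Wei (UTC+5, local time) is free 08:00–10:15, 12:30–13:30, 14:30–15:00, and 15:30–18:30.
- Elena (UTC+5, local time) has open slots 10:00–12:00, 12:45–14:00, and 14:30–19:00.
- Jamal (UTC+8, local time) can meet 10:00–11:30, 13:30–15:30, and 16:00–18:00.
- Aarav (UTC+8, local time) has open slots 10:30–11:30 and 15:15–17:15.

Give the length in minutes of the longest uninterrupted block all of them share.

30 minutes

Wei → UTC: 03:00–05:15, 07:30–08:30, 09:30–10:00, 10:30–13:30.
Elena → UTC: 05:00–07:00, 07:45–09:00, 09:30–14:00.
Jamal → UTC: 02:00–03:30, 05:30–07:30, 08:00–10:00.
Aarav → UTC: 02:30–03:30, 07:15–09:15.
Wei ∩ Elena: 05:00–05:15, 07:45–08:30, 09:30–10:00, 10:30–13:30.
Wei ∩ Elena ∩ Jamal: 08:00–08:30, 09:30–10:00.
Wei ∩ Elena ∩ Jamal ∩ Aarav: 08:00–08:30.
Single common window of 30 minutes.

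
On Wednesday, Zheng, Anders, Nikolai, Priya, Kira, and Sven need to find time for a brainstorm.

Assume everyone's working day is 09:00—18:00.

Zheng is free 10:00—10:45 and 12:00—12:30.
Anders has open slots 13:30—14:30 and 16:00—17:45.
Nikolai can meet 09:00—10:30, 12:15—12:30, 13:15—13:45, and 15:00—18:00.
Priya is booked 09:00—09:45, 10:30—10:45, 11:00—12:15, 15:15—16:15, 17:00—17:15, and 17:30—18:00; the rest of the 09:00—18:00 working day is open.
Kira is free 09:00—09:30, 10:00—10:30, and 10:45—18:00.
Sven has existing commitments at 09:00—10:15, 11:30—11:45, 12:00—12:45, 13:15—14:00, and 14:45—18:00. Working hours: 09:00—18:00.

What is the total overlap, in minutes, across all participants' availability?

0 minutes

Priya free within 09:00–18:00: 09:45–10:30, 10:45–11:00, 12:15–15:15, 16:15–17:00, 17:15–17:30.
Sven free within 09:00–18:00: 10:15–11:30, 11:45–12:00, 12:45–13:15, 14:00–14:45.
Zheng ∩ Anders: (none).
Zheng ∩ Anders ∩ Nikolai: (none).
Zheng ∩ Anders ∩ Nikolai ∩ Priya: (none).
Zheng ∩ Anders ∩ Nikolai ∩ Priya ∩ Kira: (none).
Zheng ∩ Anders ∩ Nikolai ∩ Priya ∩ Kira ∩ Sven: (none).
Total common minutes: 0.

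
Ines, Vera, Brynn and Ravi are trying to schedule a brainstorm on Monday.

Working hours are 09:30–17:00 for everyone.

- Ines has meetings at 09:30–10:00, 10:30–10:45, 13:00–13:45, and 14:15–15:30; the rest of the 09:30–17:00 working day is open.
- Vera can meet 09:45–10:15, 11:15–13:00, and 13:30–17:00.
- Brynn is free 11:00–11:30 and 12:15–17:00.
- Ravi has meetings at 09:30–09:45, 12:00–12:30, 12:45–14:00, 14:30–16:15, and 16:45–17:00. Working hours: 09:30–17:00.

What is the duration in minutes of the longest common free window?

30 minutes

Ines free within 09:30–17:00: 10:00–10:30, 10:45–13:00, 13:45–14:15, 15:30–17:00.
Ravi free within 09:30–17:00: 09:45–12:00, 12:30–12:45, 14:00–14:30, 16:15–16:45.
Ines ∩ Vera: 10:00–10:15, 11:15–13:00, 13:45–14:15, 15:30–17:00.
Ines ∩ Vera ∩ Brynn: 11:15–11:30, 12:15–13:00, 13:45–14:15, 15:30–17:00.
Ines ∩ Vera ∩ Brynn ∩ Ravi: 11:15–11:30, 12:30–12:45, 14:00–14:15, 16:15–16:45.
Common window lengths: 15, 15, 15, 30 min; longest is 30.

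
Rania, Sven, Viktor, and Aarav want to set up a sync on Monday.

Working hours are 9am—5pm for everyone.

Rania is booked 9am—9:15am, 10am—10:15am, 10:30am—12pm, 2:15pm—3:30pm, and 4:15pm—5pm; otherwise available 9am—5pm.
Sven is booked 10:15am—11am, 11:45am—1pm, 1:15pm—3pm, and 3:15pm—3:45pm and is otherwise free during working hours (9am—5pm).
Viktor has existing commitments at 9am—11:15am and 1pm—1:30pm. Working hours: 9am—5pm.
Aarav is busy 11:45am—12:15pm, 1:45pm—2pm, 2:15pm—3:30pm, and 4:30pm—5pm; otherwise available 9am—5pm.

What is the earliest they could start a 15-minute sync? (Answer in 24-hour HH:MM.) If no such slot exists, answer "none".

15:45

Rania free within 09:00–17:00: 09:15–10:00, 10:15–10:30, 12:00–14:15, 15:30–16:15.
Sven free within 09:00–17:00: 09:00–10:15, 11:00–11:45, 13:00–13:15, 15:00–15:15, 15:45–17:00.
Viktor free within 09:00–17:00: 11:15–13:00, 13:30–17:00.
Aarav free within 09:00–17:00: 09:00–11:45, 12:15–13:45, 14:00–14:15, 15:30–16:30.
Rania ∩ Sven: 09:15–10:00, 13:00–13:15, 15:45–16:15.
Rania ∩ Sven ∩ Viktor: 15:45–16:15.
Rania ∩ Sven ∩ Viktor ∩ Aarav: 15:45–16:15.
Windows ≥ 15 min: 15:45–16:15.
Earliest such window starts at 15:45.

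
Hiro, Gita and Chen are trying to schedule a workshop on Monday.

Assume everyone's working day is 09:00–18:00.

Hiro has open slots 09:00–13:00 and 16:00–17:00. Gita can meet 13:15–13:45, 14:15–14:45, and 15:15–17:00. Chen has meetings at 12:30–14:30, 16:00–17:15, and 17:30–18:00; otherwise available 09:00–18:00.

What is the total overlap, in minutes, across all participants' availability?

Chen free within 09:00–18:00: 09:00–12:30, 14:30–16:00, 17:15–17:30.
Hiro ∩ Gita: 16:00–17:00.
Hiro ∩ Gita ∩ Chen: (none).
Total common minutes: 0.

0 minutes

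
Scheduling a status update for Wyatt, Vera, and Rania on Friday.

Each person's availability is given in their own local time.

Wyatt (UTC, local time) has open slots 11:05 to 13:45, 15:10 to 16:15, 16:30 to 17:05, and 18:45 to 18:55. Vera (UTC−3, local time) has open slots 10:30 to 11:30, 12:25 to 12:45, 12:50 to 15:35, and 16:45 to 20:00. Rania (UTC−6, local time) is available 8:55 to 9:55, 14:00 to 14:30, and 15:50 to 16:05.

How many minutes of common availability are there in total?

25 minutes

Wyatt → UTC: 11:05–13:45, 15:10–16:15, 16:30–17:05, 18:45–18:55.
Vera → UTC: 13:30–14:30, 15:25–15:45, 15:50–18:35, 19:45–23:00.
Rania → UTC: 14:55–15:55, 20:00–20:30, 21:50–22:05.
Wyatt ∩ Vera: 13:30–13:45, 15:25–15:45, 15:50–16:15, 16:30–17:05.
Wyatt ∩ Vera ∩ Rania: 15:25–15:45, 15:50–15:55.
Total common minutes: 20 + 5 = 25.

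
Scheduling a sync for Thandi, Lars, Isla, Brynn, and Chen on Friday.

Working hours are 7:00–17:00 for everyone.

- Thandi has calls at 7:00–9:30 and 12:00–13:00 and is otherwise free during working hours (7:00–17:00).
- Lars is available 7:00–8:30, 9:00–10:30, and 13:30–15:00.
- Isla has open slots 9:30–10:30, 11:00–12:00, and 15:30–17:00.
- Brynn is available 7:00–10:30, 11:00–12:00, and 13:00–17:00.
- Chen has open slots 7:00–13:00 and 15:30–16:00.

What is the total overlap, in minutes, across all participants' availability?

Thandi free within 07:00–17:00: 09:30–12:00, 13:00–17:00.
Thandi ∩ Lars: 09:30–10:30, 13:30–15:00.
Thandi ∩ Lars ∩ Isla: 09:30–10:30.
Thandi ∩ Lars ∩ Isla ∩ Brynn: 09:30–10:30.
Thandi ∩ Lars ∩ Isla ∩ Brynn ∩ Chen: 09:30–10:30.
Total common minutes: 60.

60 minutes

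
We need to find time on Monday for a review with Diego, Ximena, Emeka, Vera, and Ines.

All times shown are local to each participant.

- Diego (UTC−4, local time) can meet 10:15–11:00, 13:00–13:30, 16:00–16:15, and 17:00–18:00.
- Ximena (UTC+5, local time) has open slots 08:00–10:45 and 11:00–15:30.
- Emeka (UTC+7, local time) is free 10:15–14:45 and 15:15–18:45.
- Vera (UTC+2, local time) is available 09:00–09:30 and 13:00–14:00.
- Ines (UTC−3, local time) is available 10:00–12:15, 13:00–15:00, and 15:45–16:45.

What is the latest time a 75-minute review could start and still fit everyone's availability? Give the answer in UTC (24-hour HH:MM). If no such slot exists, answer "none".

none

Diego → UTC: 14:15–15:00, 17:00–17:30, 20:00–20:15, 21:00–22:00.
Ximena → UTC: 03:00–05:45, 06:00–10:30.
Emeka → UTC: 03:15–07:45, 08:15–11:45.
Vera → UTC: 07:00–07:30, 11:00–12:00.
Ines → UTC: 13:00–15:15, 16:00–18:00, 18:45–19:45.
Diego ∩ Ximena: (none).
Diego ∩ Ximena ∩ Emeka: (none).
Diego ∩ Ximena ∩ Emeka ∩ Vera: (none).
Diego ∩ Ximena ∩ Emeka ∩ Vera ∩ Ines: (none).
Windows ≥ 75 min: (none).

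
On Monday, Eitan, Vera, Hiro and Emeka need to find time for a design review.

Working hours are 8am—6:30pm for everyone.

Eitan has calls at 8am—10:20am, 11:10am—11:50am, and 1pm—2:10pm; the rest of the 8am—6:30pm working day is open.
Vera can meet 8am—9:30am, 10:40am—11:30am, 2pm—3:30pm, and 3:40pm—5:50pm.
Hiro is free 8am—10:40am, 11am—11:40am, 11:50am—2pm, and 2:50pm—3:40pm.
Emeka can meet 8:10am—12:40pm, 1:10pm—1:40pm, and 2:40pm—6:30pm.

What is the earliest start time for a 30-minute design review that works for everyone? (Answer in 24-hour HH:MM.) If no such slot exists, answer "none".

14:50

Eitan free within 08:00–18:30: 10:20–11:10, 11:50–13:00, 14:10–18:30.
Eitan ∩ Vera: 10:40–11:10, 14:10–15:30, 15:40–17:50.
Eitan ∩ Vera ∩ Hiro: 11:00–11:10, 14:50–15:30.
Eitan ∩ Vera ∩ Hiro ∩ Emeka: 11:00–11:10, 14:50–15:30.
Windows ≥ 30 min: 14:50–15:30.
Earliest such window starts at 14:50.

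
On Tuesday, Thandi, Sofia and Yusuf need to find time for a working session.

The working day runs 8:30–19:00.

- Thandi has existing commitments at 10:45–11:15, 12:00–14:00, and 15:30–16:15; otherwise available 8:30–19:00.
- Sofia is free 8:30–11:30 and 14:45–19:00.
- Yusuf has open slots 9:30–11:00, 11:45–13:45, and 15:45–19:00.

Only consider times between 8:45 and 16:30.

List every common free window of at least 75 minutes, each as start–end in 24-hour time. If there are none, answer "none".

Thandi free within 08:30–19:00: 08:30–10:45, 11:15–12:00, 14:00–15:30, 16:15–19:00.
Thandi ∩ Sofia: 08:30–10:45, 11:15–11:30, 14:45–15:30, 16:15–19:00.
Thandi ∩ Sofia ∩ Yusuf: 09:30–10:45, 16:15–19:00.
Restricted to 08:45–16:30: 09:30–10:45, 16:15–16:30.
Windows ≥ 75 min: 09:30–10:45.

09:30–10:45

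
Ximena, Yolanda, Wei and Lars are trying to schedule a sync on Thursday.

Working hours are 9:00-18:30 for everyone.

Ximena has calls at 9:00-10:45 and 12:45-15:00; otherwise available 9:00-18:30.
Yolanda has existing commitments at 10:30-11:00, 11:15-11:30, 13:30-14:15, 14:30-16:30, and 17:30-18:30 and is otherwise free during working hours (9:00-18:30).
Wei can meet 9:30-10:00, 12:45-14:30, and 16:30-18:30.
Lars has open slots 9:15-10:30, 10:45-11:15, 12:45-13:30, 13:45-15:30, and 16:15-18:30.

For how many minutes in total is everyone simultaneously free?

60 minutes

Ximena free within 09:00–18:30: 10:45–12:45, 15:00–18:30.
Yolanda free within 09:00–18:30: 09:00–10:30, 11:00–11:15, 11:30–13:30, 14:15–14:30, 16:30–17:30.
Ximena ∩ Yolanda: 11:00–11:15, 11:30–12:45, 16:30–17:30.
Ximena ∩ Yolanda ∩ Wei: 16:30–17:30.
Ximena ∩ Yolanda ∩ Wei ∩ Lars: 16:30–17:30.
Total common minutes: 60.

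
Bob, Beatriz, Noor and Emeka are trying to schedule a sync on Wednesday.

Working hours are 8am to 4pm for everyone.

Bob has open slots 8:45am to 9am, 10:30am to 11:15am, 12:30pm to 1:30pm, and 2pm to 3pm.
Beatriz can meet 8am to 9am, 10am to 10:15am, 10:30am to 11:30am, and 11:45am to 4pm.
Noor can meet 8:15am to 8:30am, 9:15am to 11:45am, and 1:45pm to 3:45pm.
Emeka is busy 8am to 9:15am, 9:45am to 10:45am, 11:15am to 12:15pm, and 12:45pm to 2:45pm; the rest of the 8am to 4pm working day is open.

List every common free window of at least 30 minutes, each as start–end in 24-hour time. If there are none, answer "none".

10:45–11:15

Emeka free within 08:00–16:00: 09:15–09:45, 10:45–11:15, 12:15–12:45, 14:45–16:00.
Bob ∩ Beatriz: 08:45–09:00, 10:30–11:15, 12:30–13:30, 14:00–15:00.
Bob ∩ Beatriz ∩ Noor: 10:30–11:15, 14:00–15:00.
Bob ∩ Beatriz ∩ Noor ∩ Emeka: 10:45–11:15, 14:45–15:00.
Windows ≥ 30 min: 10:45–11:15.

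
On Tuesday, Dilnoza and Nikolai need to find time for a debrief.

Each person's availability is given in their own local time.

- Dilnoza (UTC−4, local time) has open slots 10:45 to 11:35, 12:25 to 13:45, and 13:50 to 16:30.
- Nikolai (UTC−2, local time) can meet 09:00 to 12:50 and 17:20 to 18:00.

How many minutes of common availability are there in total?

Dilnoza → UTC: 14:45–15:35, 16:25–17:45, 17:50–20:30.
Nikolai → UTC: 11:00–14:50, 19:20–20:00.
Dilnoza ∩ Nikolai: 14:45–14:50, 19:20–20:00.
Total common minutes: 5 + 40 = 45.

45 minutes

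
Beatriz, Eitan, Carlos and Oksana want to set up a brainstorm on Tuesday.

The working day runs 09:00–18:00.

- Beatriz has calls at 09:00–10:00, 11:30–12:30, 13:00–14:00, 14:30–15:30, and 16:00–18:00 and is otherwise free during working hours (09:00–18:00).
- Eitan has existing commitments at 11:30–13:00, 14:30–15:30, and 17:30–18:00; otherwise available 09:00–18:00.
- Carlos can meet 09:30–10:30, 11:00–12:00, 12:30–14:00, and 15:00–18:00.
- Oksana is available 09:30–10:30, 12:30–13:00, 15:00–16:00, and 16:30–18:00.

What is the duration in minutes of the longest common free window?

Beatriz free within 09:00–18:00: 10:00–11:30, 12:30–13:00, 14:00–14:30, 15:30–16:00.
Eitan free within 09:00–18:00: 09:00–11:30, 13:00–14:30, 15:30–17:30.
Beatriz ∩ Eitan: 10:00–11:30, 14:00–14:30, 15:30–16:00.
Beatriz ∩ Eitan ∩ Carlos: 10:00–10:30, 11:00–11:30, 15:30–16:00.
Beatriz ∩ Eitan ∩ Carlos ∩ Oksana: 10:00–10:30, 15:30–16:00.
Common window lengths: 30, 30 min; longest is 30.

30 minutes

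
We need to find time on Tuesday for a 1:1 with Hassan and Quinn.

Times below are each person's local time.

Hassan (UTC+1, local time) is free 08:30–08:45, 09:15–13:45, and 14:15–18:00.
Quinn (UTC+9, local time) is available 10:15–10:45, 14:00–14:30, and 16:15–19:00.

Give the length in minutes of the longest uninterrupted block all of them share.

Hassan → UTC: 07:30–07:45, 08:15–12:45, 13:15–17:00.
Quinn → UTC: 01:15–01:45, 05:00–05:30, 07:15–10:00.
Hassan ∩ Quinn: 07:30–07:45, 08:15–10:00.
Common window lengths: 15, 105 min; longest is 105.

105 minutes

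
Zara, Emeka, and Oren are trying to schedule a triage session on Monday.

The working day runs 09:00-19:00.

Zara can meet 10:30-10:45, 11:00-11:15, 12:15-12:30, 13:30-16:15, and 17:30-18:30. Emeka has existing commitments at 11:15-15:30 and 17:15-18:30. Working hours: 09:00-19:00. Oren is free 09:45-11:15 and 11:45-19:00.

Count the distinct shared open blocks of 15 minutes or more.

3

Emeka free within 09:00–19:00: 09:00–11:15, 15:30–17:15, 18:30–19:00.
Zara ∩ Emeka: 10:30–10:45, 11:00–11:15, 15:30–16:15.
Zara ∩ Emeka ∩ Oren: 10:30–10:45, 11:00–11:15, 15:30–16:15.
Windows ≥ 15 min: 10:30–10:45, 11:00–11:15, 15:30–16:15.
That's 3 windows.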